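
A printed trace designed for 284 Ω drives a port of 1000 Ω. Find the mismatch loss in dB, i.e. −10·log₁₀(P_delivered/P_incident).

mismatch loss ≈ 1.62 dB

Γ = (1000 − 284)/(1000 + 284) = 0.558
|Γ|² = 0.311, so P_del/P_inc = 1 − |Γ|² = 0.689
ML = −10·log₁₀(1 − |Γ|²)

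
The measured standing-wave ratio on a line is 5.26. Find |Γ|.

|Γ| ≈ 0.681

|Γ| = (S − 1)/(S + 1) = (5.26 − 1)/(5.26 + 1) = 4.26/6.26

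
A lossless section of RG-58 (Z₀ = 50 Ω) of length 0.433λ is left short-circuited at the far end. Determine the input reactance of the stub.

βl = 2π × 0.433 = 156°
tan(βl) = -0.448
For a short-circuited stub, Z_in = jZ_0·tan(βl)

X_in ≈ -22.4 Ω (capacitive)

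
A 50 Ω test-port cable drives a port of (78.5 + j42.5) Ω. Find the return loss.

Γ = (28.5 + j42.5)/(128.5 + j42.5), |Γ| = 0.378
RL = −20·log₁₀|Γ| = −20·log₁₀(0.378)

RL ≈ 8.45 dB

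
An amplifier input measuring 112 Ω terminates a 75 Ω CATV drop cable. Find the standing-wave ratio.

VSWR ≈ 1.49

For a purely resistive load, VSWR = R_L/Z_0 or Z_0/R_L (whichever > 1) = 112/75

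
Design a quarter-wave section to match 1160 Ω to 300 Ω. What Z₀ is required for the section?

Z_qwt ≈ 590 Ω

Z_qwt = √(Z_0·R_L) = √(300 × 1160) = √348000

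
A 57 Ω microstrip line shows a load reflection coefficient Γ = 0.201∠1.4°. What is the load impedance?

Z_L = Z_0·(1 + Γ)/(1 − Γ) = 57·(1.2 + j0.00491)/(0.799 − j0.00491)

Z_L ≈ 85.7 + j0.877 Ω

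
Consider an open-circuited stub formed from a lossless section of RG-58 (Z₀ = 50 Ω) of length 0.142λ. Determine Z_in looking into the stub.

βl = 2π × 0.142 = 51.1°
tan(βl) = 1.24
For an open-circuited stub, Z_in = −jZ_0·cot(βl) = −jZ_0/tan(βl)

Z_in ≈ −j40.3 Ω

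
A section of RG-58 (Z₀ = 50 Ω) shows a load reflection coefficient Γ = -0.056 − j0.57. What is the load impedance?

Z_L ≈ 23.3 − j39.6 Ω

Z_L = Z_0·(1 + Γ)/(1 − Γ) = 50·(0.944 − j0.57)/(1.06 + j0.57)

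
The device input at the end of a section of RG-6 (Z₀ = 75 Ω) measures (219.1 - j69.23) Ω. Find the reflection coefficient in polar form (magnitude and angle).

Γ ≈ 0.529 ∠ -12.4°

Γ = (Z_L − Z_0)/(Z_L + Z_0) = (144.1 − j69.23)/(294.1 − j69.23)
|Γ| = 160/302 = 0.529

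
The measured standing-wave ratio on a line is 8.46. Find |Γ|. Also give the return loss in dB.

|Γ| ≈ 0.789; return loss ≈ 2.06 dB

|Γ| = (S − 1)/(S + 1) = (8.46 − 1)/(8.46 + 1) = 7.46/9.46
RL = −20·log₁₀|Γ| = −20·log₁₀(0.789)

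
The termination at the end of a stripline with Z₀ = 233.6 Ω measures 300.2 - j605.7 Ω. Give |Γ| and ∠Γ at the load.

Γ ≈ 0.755 ∠ -35.1°

Γ = (Z_L − Z_0)/(Z_L + Z_0) = (66.6 − j605.7)/(533.8 − j605.7)
|Γ| = 609/807 = 0.755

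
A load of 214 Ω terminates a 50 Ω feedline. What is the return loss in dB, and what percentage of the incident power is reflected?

Γ = (214 − 50)/(214 + 50) = 0.621
RL = −20·log₁₀(0.621) = 4.14 dB
P_refl/P_inc = |Γ|² = 0.386

RL ≈ 4.14 dB; 38.6% of incident power reflected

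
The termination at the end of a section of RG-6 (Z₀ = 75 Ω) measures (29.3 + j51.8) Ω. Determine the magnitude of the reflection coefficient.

Γ = (Z_L − Z_0)/(Z_L + Z_0) = (-45.7 + j51.8)/(104.3 + j51.8)
|Γ| = 69.1/116

|Γ| ≈ 0.593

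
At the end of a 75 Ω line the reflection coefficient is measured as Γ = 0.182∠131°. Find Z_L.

Z_L = Z_0·(1 + Γ)/(1 − Γ) = 75·(0.881 + j0.137)/(1.12 − j0.137)

Z_L ≈ 57 + j16.2 Ω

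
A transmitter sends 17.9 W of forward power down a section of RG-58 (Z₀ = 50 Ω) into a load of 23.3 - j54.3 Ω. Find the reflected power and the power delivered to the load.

P_reflected ≈ 7.88 W; P_delivered ≈ 10 W

|Γ| = |(-26.7 − j54.3)/(73.3 − j54.3)| = 0.663
|Γ|² = 0.44
P_refl = |Γ|²·P_inc = 7.88 W, P_del = (1 − |Γ|²)·P_inc = 10 W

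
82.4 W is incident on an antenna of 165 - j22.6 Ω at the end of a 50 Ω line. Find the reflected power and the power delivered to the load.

P_reflected ≈ 24.2 W; P_delivered ≈ 58.2 W

|Γ| = |(115 − j22.6)/(215 − j22.6)| = 0.542
|Γ|² = 0.294
P_refl = |Γ|²·P_inc = 24.2 W, P_del = (1 − |Γ|²)·P_inc = 58.2 W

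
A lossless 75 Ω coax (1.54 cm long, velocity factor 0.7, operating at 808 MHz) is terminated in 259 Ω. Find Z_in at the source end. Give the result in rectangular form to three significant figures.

Z_in ≈ 106 − j114 Ω

λ = v/f = 0.7·c / 808 MHz = 0.26 m
βl = 2π·l/λ = 2π × 0.0593 = 21.3°
tan(βl) = tan(21.3°) = 0.391
Z_in = Z_0·(Z_L + jZ_0·tanβl)/(Z_0 + jZ_L·tanβl)
     = 75·(259 + j29.3)/(75 + j101)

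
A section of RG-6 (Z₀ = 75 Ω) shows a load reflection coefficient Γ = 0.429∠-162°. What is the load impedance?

Z_L ≈ 30.6 − j9.94 Ω

Z_L = Z_0·(1 + Γ)/(1 − Γ) = 75·(0.592 − j0.133)/(1.41 + j0.133)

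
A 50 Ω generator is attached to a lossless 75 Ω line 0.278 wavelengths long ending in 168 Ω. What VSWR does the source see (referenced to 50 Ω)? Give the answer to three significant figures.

VSWR ≈ 1.57

βl = 2π × 0.278 = 100°
tan(βl) = -5.63
Z_in = Z_0·(Z_L + jZ_0·tanβl)/(Z_0 + jZ_L·tanβl) = 34.3 + j10.6 Ω
Γ_s = (Z_in − Z_s)/(Z_in + Z_s) = (-15.7 + j10.6)/(84.3 + j10.6), |Γ_s| = 0.223
VSWR = (1 + |Γ_s|)/(1 − |Γ_s|)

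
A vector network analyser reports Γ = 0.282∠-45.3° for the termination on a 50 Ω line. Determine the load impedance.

Z_L = Z_0·(1 + Γ)/(1 − Γ) = 50·(1.2 − j0.2)/(0.802 + j0.2)

Z_L ≈ 67.4 − j29.4 Ω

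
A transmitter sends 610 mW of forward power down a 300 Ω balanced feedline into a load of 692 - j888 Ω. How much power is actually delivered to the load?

P_delivered ≈ 286 mW

|Γ| = |(392 − j888)/(992 − j888)| = 0.729
|Γ|² = 0.532
P_refl = |Γ|²·P_inc = 324 mW, P_del = (1 − |Γ|²)·P_inc = 286 mW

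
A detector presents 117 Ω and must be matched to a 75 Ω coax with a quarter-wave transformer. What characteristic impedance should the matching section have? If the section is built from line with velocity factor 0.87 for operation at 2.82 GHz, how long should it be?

Z_qwt ≈ 93.7 Ω; length ≈ 2.31 cm

Z_qwt = √(Z_0·R_L) = √(75 × 117) = √8775
λ = 0.87·c/f = 0.0926 m, so l = λ/4 = 0.0231 m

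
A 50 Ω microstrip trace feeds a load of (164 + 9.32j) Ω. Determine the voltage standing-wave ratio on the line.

Γ = (Z_L − Z_0)/(Z_L + Z_0) = (114 + j9.32)/(214 + j9.32)
|Γ| = 114/214 = 0.534
VSWR = (1 + |Γ|)/(1 − |Γ|) = 1.53/0.466

VSWR ≈ 3.29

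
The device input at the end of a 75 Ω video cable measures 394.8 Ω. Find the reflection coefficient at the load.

Γ = 0.681

Γ = (Z_L − Z_0)/(Z_L + Z_0) = (394.8 − 75)/(394.8 + 75) = 319.8/469.8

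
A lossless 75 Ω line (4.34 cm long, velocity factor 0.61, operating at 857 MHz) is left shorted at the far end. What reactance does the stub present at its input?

X_in ≈ 248 Ω (inductive)

λ = v/f = 0.61·c / 857 MHz = 0.214 m
βl = 2π·l/λ = 2π × 0.203 = 73.2°
tan(βl) = 3.31
For a shorted stub, Z_in = jZ_0·tan(βl)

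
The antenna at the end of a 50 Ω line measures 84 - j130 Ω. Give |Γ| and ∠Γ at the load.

Γ = (Z_L − Z_0)/(Z_L + Z_0) = (34 − j130)/(134 − j130)
|Γ| = 134/187 = 0.72

Γ ≈ 0.72 ∠ -31.2°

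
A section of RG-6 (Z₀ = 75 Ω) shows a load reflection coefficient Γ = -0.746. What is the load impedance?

Z_L ≈ 10.9 Ω

Z_L = Z_0·(1 + Γ)/(1 − Γ) = 75·(0.254)/(1.75)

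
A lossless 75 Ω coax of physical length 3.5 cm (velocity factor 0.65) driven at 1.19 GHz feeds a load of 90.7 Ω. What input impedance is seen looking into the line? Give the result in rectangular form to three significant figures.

λ = v/f = 0.65·c / 1.19 GHz = 0.164 m
βl = 2π·l/λ = 2π × 0.214 = 76.9°
tan(βl) = tan(76.9°) = 4.29
Z_in = Z_0·(Z_L + jZ_0·tanβl)/(Z_0 + jZ_L·tanβl)
     = 75·(90.7 + j322)/(75 + j390)

Z_in ≈ 63 − j5.33 Ω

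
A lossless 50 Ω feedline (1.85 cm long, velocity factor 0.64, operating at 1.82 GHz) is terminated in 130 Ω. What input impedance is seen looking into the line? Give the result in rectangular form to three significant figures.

Z_in ≈ 23.3 − j20.8 Ω

λ = v/f = 0.64·c / 1.82 GHz = 0.105 m
βl = 2π·l/λ = 2π × 0.175 = 63.1°
tan(βl) = tan(63.1°) = 1.97
Z_in = Z_0·(Z_L + jZ_0·tanβl)/(Z_0 + jZ_L·tanβl)
     = 50·(130 + j98.7)/(50 + j257)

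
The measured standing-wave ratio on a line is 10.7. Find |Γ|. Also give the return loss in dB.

|Γ| ≈ 0.829; return loss ≈ 1.63 dB

|Γ| = (S − 1)/(S + 1) = (10.7 − 1)/(10.7 + 1) = 9.7/11.7
RL = −20·log₁₀|Γ| = −20·log₁₀(0.829)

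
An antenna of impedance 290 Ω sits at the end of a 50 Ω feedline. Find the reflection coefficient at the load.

Γ = (Z_L − Z_0)/(Z_L + Z_0) = (290 − 50)/(290 + 50) = 240/340

Γ = 0.706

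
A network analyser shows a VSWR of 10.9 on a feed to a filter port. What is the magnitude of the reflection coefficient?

|Γ| = (S − 1)/(S + 1) = (10.9 − 1)/(10.9 + 1) = 9.9/11.9

|Γ| ≈ 0.832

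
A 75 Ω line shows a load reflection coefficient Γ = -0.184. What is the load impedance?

Z_L = Z_0·(1 + Γ)/(1 − Γ) = 75·(0.816)/(1.18)

Z_L ≈ 51.7 Ω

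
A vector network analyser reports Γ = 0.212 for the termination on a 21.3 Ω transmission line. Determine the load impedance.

Z_L ≈ 32.8 Ω

Z_L = Z_0·(1 + Γ)/(1 − Γ) = 21.3·(1.21)/(0.788)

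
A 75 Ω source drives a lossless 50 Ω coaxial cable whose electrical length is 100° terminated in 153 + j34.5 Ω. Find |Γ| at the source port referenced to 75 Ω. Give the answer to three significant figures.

|Γ| ≈ 0.657

tan(βl) = -5.67
Z_in = Z_0·(Z_L + jZ_0·tanβl)/(Z_0 + jZ_L·tanβl) = 15.6 + j4.4 Ω
Γ_s = (Z_in − Z_s)/(Z_in + Z_s) = (-59.4 + j4.4)/(90.6 + j4.4), |Γ_s| = 0.657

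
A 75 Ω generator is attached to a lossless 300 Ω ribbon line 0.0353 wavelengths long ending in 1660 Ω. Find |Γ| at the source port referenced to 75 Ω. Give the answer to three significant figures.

βl = 2π × 0.0353 = 12.7°
tan(βl) = 0.226
Z_in = Z_0·(Z_L + jZ_0·tanβl)/(Z_0 + jZ_L·tanβl) = 682 − j784 Ω
Γ_s = (Z_in − Z_s)/(Z_in + Z_s) = (607 − j784)/(757 − j784), |Γ_s| = 0.91

|Γ| ≈ 0.91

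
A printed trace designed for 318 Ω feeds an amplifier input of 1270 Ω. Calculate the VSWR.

VSWR ≈ 3.99

Γ = (1270 − 318)/(1270 + 318) = 0.599
VSWR = (1 + 0.599)/(1 − 0.599)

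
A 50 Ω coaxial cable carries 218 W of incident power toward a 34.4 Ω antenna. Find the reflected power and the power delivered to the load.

Γ = (34.4 − 50)/(34.4 + 50) = -0.185
|Γ|² = 0.0342
P_refl = |Γ|²·P_inc = 7.45 W, P_del = (1 − |Γ|²)·P_inc = 211 W

P_reflected ≈ 7.45 W; P_delivered ≈ 211 W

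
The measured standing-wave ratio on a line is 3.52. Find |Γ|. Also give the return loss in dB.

|Γ| ≈ 0.558; return loss ≈ 5.07 dB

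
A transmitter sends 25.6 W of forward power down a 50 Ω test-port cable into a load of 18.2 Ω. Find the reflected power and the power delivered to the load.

P_reflected ≈ 5.57 W; P_delivered ≈ 20 W

Γ = (18.2 − 50)/(18.2 + 50) = -0.466
|Γ|² = 0.217
P_refl = |Γ|²·P_inc = 5.57 W, P_del = (1 − |Γ|²)·P_inc = 20 W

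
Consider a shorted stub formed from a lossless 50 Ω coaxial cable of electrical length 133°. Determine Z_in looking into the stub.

tan(βl) = -1.07
For a shorted stub, Z_in = jZ_0·tan(βl)

Z_in ≈ −j53.6 Ω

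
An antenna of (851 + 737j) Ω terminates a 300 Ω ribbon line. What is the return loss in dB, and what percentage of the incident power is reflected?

RL ≈ 3.44 dB; 45.3% of incident power reflected

Γ = (551 + j737)/(1151 + j737), |Γ| = 0.673
RL = −20·log₁₀(0.673) = 3.44 dB
P_refl/P_inc = |Γ|² = 0.453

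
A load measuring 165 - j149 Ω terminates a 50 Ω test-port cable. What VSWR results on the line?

Γ = (Z_L − Z_0)/(Z_L + Z_0) = (115 − j149)/(215 − j149)
|Γ| = 188/262 = 0.72
VSWR = (1 + |Γ|)/(1 − |Γ|) = 1.72/0.28

VSWR ≈ 6.13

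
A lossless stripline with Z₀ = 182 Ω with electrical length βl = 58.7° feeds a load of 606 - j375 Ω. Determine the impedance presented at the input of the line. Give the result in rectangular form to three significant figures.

Z_in ≈ 45.6 − j74.1 Ω

tan(βl) = tan(58.7°) = 1.64
Z_in = Z_0·(Z_L + jZ_0·tanβl)/(Z_0 + jZ_L·tanβl)
     = 182·(606 − j75.7)/(799 + j997)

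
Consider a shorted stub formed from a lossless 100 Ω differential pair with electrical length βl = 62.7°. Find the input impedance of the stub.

tan(βl) = 1.94
For a shorted stub, Z_in = jZ_0·tan(βl)

Z_in ≈ +j194 Ω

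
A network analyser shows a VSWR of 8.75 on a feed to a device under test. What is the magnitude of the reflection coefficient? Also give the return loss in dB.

|Γ| ≈ 0.795; return loss ≈ 1.99 dB

|Γ| = (S − 1)/(S + 1) = (8.75 − 1)/(8.75 + 1) = 7.75/9.75
RL = −20·log₁₀|Γ| = −20·log₁₀(0.795)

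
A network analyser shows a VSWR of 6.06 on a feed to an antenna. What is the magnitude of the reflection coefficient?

|Γ| ≈ 0.717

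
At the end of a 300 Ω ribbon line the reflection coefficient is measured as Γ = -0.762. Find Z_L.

Z_L ≈ 40.5 Ω

Z_L = Z_0·(1 + Γ)/(1 − Γ) = 300·(0.238)/(1.76)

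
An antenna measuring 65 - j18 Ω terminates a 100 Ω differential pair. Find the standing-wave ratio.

VSWR ≈ 1.62

Γ = (Z_L − Z_0)/(Z_L + Z_0) = (-35 − j18)/(165 − j18)
|Γ| = 39.4/166 = 0.237
VSWR = (1 + |Γ|)/(1 − |Γ|) = 1.24/0.763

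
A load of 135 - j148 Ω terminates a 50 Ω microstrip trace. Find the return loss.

RL ≈ 2.85 dB

Γ = (85 − j148)/(185 − j148), |Γ| = 0.72
RL = −20·log₁₀|Γ| = −20·log₁₀(0.72)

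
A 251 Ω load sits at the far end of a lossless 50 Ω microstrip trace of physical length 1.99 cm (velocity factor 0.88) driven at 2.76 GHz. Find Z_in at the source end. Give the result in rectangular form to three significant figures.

λ = v/f = 0.88·c / 2.76 GHz = 0.0957 m
βl = 2π·l/λ = 2π × 0.208 = 74.9°
tan(βl) = tan(74.9°) = 3.71
Z_in = Z_0·(Z_L + jZ_0·tanβl)/(Z_0 + jZ_L·tanβl)
     = 50·(251 + j185)/(50 + j930)

Z_in ≈ 10.7 − j12.9 Ω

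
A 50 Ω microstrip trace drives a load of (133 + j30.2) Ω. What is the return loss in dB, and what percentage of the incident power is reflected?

Γ = (83 + j30.2)/(183 + j30.2), |Γ| = 0.476
RL = −20·log₁₀(0.476) = 6.44 dB
P_refl/P_inc = |Γ|² = 0.227

RL ≈ 6.44 dB; 22.7% of incident power reflected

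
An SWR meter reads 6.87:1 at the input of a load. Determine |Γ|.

|Γ| = (S − 1)/(S + 1) = (6.87 − 1)/(6.87 + 1) = 5.87/7.87

|Γ| ≈ 0.746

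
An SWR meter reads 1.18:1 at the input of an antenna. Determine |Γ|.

|Γ| ≈ 0.0826

|Γ| = (S − 1)/(S + 1) = (1.18 − 1)/(1.18 + 1) = 0.18/2.18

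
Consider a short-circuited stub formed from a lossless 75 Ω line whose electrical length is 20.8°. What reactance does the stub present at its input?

tan(βl) = 0.38
For a short-circuited stub, Z_in = jZ_0·tan(βl)

X_in ≈ 28.5 Ω (inductive)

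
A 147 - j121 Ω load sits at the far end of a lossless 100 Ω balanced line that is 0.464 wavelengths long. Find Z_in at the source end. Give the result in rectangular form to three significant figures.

Z_in ≈ 244 − j85.3 Ω

βl = 2π × 0.464 = 167°
tan(βl) = tan(167°) = -0.23
Z_in = Z_0·(Z_L + jZ_0·tanβl)/(Z_0 + jZ_L·tanβl)
     = 100·(147 − j144)/(72.2 − j33.8)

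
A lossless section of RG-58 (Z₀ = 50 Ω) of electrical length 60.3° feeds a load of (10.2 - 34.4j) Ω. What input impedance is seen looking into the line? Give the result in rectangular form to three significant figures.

tan(βl) = tan(60.3°) = 1.75
Z_in = Z_0·(Z_L + jZ_0·tanβl)/(Z_0 + jZ_L·tanβl)
     = 50·(10.2 + j53.3)/(110 + j17.9)

Z_in ≈ 8.32 + j22.8 Ω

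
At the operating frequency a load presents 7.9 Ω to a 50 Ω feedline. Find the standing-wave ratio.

Γ = (7.9 − 50)/(7.9 + 50) = -0.727
VSWR = (1 + 0.727)/(1 − 0.727)

VSWR ≈ 6.33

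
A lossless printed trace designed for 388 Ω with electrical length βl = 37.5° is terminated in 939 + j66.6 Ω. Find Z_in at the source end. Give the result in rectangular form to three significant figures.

tan(βl) = tan(37.5°) = 0.767
Z_in = Z_0·(Z_L + jZ_0·tanβl)/(Z_0 + jZ_L·tanβl)
     = 388·(939 + j364)/(337 + j721)

Z_in ≈ 355 − j340 Ω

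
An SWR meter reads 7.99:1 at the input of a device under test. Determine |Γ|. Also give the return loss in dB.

|Γ| ≈ 0.778; return loss ≈ 2.19 dB

|Γ| = (S − 1)/(S + 1) = (7.99 − 1)/(7.99 + 1) = 6.99/8.99
RL = −20·log₁₀|Γ| = −20·log₁₀(0.778)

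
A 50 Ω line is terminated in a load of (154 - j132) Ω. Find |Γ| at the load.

|Γ| ≈ 0.692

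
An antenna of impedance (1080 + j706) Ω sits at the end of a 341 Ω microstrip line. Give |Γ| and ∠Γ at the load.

Γ ≈ 0.644 ∠ 17.3°

Γ = (Z_L − Z_0)/(Z_L + Z_0) = (739 + j706)/(1421 + j706)
|Γ| = 1020/1590 = 0.644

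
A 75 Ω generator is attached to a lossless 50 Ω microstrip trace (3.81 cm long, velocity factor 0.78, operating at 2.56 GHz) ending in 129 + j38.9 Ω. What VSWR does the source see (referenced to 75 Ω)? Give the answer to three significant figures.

VSWR ≈ 2.83

λ = v/f = 0.78·c / 2.56 GHz = 0.0914 m
βl = 2π·l/λ = 2π × 0.417 = 150°
tan(βl) = -0.576
Z_in = Z_0·(Z_L + jZ_0·tanβl)/(Z_0 + jZ_L·tanβl) = 39.9 + j47.9 Ω
Γ_s = (Z_in − Z_s)/(Z_in + Z_s) = (-35.1 + j47.9)/(115 + j47.9), |Γ_s| = 0.477
VSWR = (1 + |Γ_s|)/(1 − |Γ_s|)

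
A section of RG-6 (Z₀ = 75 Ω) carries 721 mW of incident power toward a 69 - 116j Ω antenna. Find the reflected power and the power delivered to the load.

P_reflected ≈ 285 mW; P_delivered ≈ 436 mW

|Γ| = |(-6 − j116)/(144 − j116)| = 0.628
|Γ|² = 0.395
P_refl = |Γ|²·P_inc = 285 mW, P_del = (1 − |Γ|²)·P_inc = 436 mW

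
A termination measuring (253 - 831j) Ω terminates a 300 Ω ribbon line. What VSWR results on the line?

VSWR ≈ 11

Γ = (Z_L − Z_0)/(Z_L + Z_0) = (-47 − j831)/(553 − j831)
|Γ| = 832/998 = 0.834
VSWR = (1 + |Γ|)/(1 − |Γ|) = 1.83/0.166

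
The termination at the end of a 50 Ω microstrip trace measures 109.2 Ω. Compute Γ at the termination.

Γ = 0.372

Γ = (Z_L − Z_0)/(Z_L + Z_0) = (109.2 − 50)/(109.2 + 50) = 59.2/159.2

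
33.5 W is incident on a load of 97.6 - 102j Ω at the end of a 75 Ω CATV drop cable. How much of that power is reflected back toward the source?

|Γ| = |(22.6 − j102)/(172.6 − j102)| = 0.521
|Γ|² = 0.272
P_refl = |Γ|²·P_inc = 9.1 W, P_del = (1 − |Γ|²)·P_inc = 24.4 W

P_reflected ≈ 9.1 W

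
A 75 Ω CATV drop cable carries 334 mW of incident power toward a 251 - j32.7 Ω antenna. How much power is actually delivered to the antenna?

|Γ| = |(176 − j32.7)/(326 − j32.7)| = 0.546
|Γ|² = 0.299
P_refl = |Γ|²·P_inc = 99.7 mW, P_del = (1 − |Γ|²)·P_inc = 234 mW

P_delivered ≈ 234 mW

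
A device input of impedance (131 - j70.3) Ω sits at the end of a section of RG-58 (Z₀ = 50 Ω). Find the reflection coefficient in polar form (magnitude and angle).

Γ = (Z_L − Z_0)/(Z_L + Z_0) = (81 − j70.3)/(181 − j70.3)
|Γ| = 107/194 = 0.552

Γ ≈ 0.552 ∠ -19.7°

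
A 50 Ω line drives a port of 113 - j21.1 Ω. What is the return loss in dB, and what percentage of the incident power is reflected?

Γ = (63 − j21.1)/(163 − j21.1), |Γ| = 0.404
RL = −20·log₁₀(0.404) = 7.87 dB
P_refl/P_inc = |Γ|² = 0.163

RL ≈ 7.87 dB; 16.3% of incident power reflected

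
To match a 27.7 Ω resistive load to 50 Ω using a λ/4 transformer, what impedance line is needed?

Z_qwt = √(Z_0·R_L) = √(50 × 27.7) = √1385

Z_qwt ≈ 37.2 Ω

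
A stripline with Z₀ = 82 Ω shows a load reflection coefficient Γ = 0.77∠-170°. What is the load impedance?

Z_L ≈ 10.7 − j7.05 Ω

Z_L = Z_0·(1 + Γ)/(1 − Γ) = 82·(0.242 − j0.134)/(1.76 + j0.134)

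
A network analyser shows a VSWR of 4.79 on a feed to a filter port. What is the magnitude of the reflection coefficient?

|Γ| = (S − 1)/(S + 1) = (4.79 − 1)/(4.79 + 1) = 3.79/5.79

|Γ| ≈ 0.655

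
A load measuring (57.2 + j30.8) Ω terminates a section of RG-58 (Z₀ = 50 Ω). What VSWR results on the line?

Γ = (Z_L − Z_0)/(Z_L + Z_0) = (7.2 + j30.8)/(107.2 + j30.8)
|Γ| = 31.6/112 = 0.284
VSWR = (1 + |Γ|)/(1 − |Γ|) = 1.28/0.716

VSWR ≈ 1.79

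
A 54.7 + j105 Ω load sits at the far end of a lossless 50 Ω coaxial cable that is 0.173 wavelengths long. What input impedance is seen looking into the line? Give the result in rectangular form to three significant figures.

Z_in ≈ 19 − j53.6 Ω

βl = 2π × 0.173 = 62.3°
tan(βl) = tan(62.3°) = 1.9
Z_in = Z_0·(Z_L + jZ_0·tanβl)/(Z_0 + jZ_L·tanβl)
     = 50·(54.7 + j200)/(-150 + j104)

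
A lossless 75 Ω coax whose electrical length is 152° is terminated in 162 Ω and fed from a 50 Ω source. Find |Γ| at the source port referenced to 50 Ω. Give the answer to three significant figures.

tan(βl) = -0.532
Z_in = Z_0·(Z_L + jZ_0·tanβl)/(Z_0 + jZ_L·tanβl) = 89.6 + j63 Ω
Γ_s = (Z_in − Z_s)/(Z_in + Z_s) = (39.6 + j63)/(140 + j63), |Γ_s| = 0.486

|Γ| ≈ 0.486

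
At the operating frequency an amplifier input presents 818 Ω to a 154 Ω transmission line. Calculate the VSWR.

For a purely resistive load, VSWR = R_L/Z_0 or Z_0/R_L (whichever > 1) = 818/154

VSWR ≈ 5.31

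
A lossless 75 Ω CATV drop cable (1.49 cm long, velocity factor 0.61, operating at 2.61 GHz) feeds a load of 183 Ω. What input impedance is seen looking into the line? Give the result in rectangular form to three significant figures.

λ = v/f = 0.61·c / 2.61 GHz = 0.0701 m
βl = 2π·l/λ = 2π × 0.213 = 76.5°
tan(βl) = tan(76.5°) = 4.17
Z_in = Z_0·(Z_L + jZ_0·tanβl)/(Z_0 + jZ_L·tanβl)
     = 75·(183 + j312)/(75 + j762)

Z_in ≈ 32.2 − j14.8 Ω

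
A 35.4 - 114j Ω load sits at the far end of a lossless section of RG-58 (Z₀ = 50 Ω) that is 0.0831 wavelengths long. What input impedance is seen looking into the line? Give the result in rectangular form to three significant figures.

Z_in ≈ 8.55 − j38.4 Ω

βl = 2π × 0.0831 = 29.9°
tan(βl) = tan(29.9°) = 0.575
Z_in = Z_0·(Z_L + jZ_0·tanβl)/(Z_0 + jZ_L·tanβl)
     = 50·(35.4 − j85.2)/(116 + j20.4)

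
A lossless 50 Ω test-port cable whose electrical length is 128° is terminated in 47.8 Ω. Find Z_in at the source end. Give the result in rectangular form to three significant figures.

Z_in ≈ 50.5 − j2.21 Ω

tan(βl) = tan(128°) = -1.28
Z_in = Z_0·(Z_L + jZ_0·tanβl)/(Z_0 + jZ_L·tanβl)
     = 50·(47.8 − j64)/(50 − j61.2)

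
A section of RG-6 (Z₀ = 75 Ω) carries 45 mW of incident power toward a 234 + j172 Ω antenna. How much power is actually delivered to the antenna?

P_delivered ≈ 25.3 mW

|Γ| = |(159 + j172)/(309 + j172)| = 0.662
|Γ|² = 0.439
P_refl = |Γ|²·P_inc = 19.7 mW, P_del = (1 − |Γ|²)·P_inc = 25.3 mW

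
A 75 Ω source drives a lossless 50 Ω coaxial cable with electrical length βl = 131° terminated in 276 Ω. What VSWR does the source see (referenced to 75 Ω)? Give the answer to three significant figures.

VSWR ≈ 6.33

tan(βl) = -1.15
Z_in = Z_0·(Z_L + jZ_0·tanβl)/(Z_0 + jZ_L·tanβl) = 15.5 + j41 Ω
Γ_s = (Z_in − Z_s)/(Z_in + Z_s) = (-59.5 + j41)/(90.5 + j41), |Γ_s| = 0.727
VSWR = (1 + |Γ_s|)/(1 − |Γ_s|)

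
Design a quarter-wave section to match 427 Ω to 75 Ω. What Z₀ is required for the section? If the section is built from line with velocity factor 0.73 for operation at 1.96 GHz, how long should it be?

Z_qwt ≈ 179 Ω; length ≈ 2.79 cm

Z_qwt = √(Z_0·R_L) = √(75 × 427) = √32020
λ = 0.73·c/f = 0.112 m, so l = λ/4 = 0.0279 m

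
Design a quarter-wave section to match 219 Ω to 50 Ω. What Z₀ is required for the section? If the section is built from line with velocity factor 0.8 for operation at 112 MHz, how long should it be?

Z_qwt = √(Z_0·R_L) = √(50 × 219) = √10950
λ = 0.8·c/f = 2.14 m, so l = λ/4 = 0.536 m

Z_qwt ≈ 105 Ω; length ≈ 53.6 cm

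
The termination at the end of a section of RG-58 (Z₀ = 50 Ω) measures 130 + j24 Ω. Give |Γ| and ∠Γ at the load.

Γ = (Z_L − Z_0)/(Z_L + Z_0) = (80 + j24)/(180 + j24)
|Γ| = 83.5/182 = 0.46

Γ ≈ 0.46 ∠ 9.1°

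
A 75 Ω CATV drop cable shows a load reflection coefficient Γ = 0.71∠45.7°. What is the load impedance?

Z_L ≈ 72.6 + j149 Ω

Z_L = Z_0·(1 + Γ)/(1 − Γ) = 75·(1.5 + j0.508)/(0.504 − j0.508)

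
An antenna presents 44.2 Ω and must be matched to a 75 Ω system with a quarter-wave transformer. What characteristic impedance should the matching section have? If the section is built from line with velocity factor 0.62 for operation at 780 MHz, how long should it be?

Z_qwt = √(Z_0·R_L) = √(75 × 44.2) = √3315
λ = 0.62·c/f = 0.238 m, so l = λ/4 = 0.0596 m

Z_qwt ≈ 57.6 Ω; length ≈ 5.96 cm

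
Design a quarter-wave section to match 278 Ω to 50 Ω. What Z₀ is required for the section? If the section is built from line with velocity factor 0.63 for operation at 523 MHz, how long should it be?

Z_qwt ≈ 118 Ω; length ≈ 9.03 cm

Z_qwt = √(Z_0·R_L) = √(50 × 278) = √13900
λ = 0.63·c/f = 0.361 m, so l = λ/4 = 0.0903 m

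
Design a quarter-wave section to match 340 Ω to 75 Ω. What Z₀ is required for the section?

Z_qwt = √(Z_0·R_L) = √(75 × 340) = √25500

Z_qwt ≈ 160 Ω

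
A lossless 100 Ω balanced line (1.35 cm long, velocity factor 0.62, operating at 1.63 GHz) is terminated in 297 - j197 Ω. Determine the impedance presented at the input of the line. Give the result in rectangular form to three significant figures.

Z_in ≈ 35.7 − j72 Ω

λ = v/f = 0.62·c / 1.63 GHz = 0.114 m
βl = 2π·l/λ = 2π × 0.118 = 42.6°
tan(βl) = tan(42.6°) = 0.919
Z_in = Z_0·(Z_L + jZ_0·tanβl)/(Z_0 + jZ_L·tanβl)
     = 100·(297 − j105)/(281 + j273)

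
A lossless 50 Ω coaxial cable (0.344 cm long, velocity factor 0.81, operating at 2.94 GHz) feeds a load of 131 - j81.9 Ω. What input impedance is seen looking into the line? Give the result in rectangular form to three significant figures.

Z_in ≈ 54.8 − j74.4 Ω

λ = v/f = 0.81·c / 2.94 GHz = 0.0827 m
βl = 2π·l/λ = 2π × 0.0416 = 15°
tan(βl) = tan(15°) = 0.268
Z_in = Z_0·(Z_L + jZ_0·tanβl)/(Z_0 + jZ_L·tanβl)
     = 50·(131 − j68.5)/(71.9 + j35.1)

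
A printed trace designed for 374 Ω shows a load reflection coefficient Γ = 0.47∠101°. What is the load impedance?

Z_L = Z_0·(1 + Γ)/(1 − Γ) = 374·(0.91 + j0.461)/(1.09 − j0.461)

Z_L ≈ 208 + j246 Ω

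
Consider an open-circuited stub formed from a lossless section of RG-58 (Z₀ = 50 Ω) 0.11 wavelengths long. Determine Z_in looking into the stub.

Z_in ≈ −j60.4 Ω

βl = 2π × 0.11 = 39.6°
tan(βl) = 0.827
For an open-circuited stub, Z_in = −jZ_0·cot(βl) = −jZ_0/tan(βl)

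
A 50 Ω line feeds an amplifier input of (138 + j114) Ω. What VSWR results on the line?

VSWR ≈ 4.8

Γ = (Z_L − Z_0)/(Z_L + Z_0) = (88 + j114)/(188 + j114)
|Γ| = 144/220 = 0.655
VSWR = (1 + |Γ|)/(1 − |Γ|) = 1.66/0.345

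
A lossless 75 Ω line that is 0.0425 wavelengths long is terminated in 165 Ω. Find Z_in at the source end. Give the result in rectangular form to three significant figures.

Z_in ≈ 130 − j57.8 Ω

βl = 2π × 0.0425 = 15.3°
tan(βl) = tan(15.3°) = 0.274
Z_in = Z_0·(Z_L + jZ_0·tanβl)/(Z_0 + jZ_L·tanβl)
     = 75·(165 + j20.5)/(75 + j45.1)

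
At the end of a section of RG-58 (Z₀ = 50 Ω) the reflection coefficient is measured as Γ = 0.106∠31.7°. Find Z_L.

Z_L = Z_0·(1 + Γ)/(1 − Γ) = 50·(1.09 + j0.0557)/(0.91 − j0.0557)

Z_L ≈ 59.5 + j6.7 Ω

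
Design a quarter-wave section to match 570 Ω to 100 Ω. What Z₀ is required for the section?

Z_qwt = √(Z_0·R_L) = √(100 × 570) = √57000

Z_qwt ≈ 239 Ω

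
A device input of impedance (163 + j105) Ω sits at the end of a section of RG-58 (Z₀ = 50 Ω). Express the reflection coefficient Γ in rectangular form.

Γ = (Z_L − Z_0)/(Z_L + Z_0) = (113 + j105)/(213 + j105)

Γ ≈ 0.622 + j0.186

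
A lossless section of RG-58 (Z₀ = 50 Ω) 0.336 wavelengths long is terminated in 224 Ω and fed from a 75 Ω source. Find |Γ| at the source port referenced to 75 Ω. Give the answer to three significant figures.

|Γ| ≈ 0.704

βl = 2π × 0.336 = 121°
tan(βl) = -1.67
Z_in = Z_0·(Z_L + jZ_0·tanβl)/(Z_0 + jZ_L·tanβl) = 14.9 + j28 Ω
Γ_s = (Z_in − Z_s)/(Z_in + Z_s) = (-60.1 + j28)/(89.9 + j28), |Γ_s| = 0.704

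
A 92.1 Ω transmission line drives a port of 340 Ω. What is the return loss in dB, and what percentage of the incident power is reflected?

Γ = (340 − 92.1)/(340 + 92.1) = 0.574
RL = −20·log₁₀(0.574) = 4.83 dB
P_refl/P_inc = |Γ|² = 0.329

RL ≈ 4.83 dB; 32.9% of incident power reflected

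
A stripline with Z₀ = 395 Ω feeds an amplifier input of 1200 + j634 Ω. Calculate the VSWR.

VSWR ≈ 3.96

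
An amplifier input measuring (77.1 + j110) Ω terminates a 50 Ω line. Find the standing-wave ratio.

VSWR ≈ 5.13

Γ = (Z_L − Z_0)/(Z_L + Z_0) = (27.1 + j110)/(127.1 + j110)
|Γ| = 113/168 = 0.674
VSWR = (1 + |Γ|)/(1 − |Γ|) = 1.67/0.326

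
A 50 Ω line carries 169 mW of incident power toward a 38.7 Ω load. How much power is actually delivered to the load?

P_delivered ≈ 166 mW

Γ = (38.7 − 50)/(38.7 + 50) = -0.127
|Γ|² = 0.0162
P_refl = |Γ|²·P_inc = 2.74 mW, P_del = (1 − |Γ|²)·P_inc = 166 mW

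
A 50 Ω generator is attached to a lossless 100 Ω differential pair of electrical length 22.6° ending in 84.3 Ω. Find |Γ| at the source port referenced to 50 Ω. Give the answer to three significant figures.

tan(βl) = 0.416
Z_in = Z_0·(Z_L + jZ_0·tanβl)/(Z_0 + jZ_L·tanβl) = 88.1 + j10.7 Ω
Γ_s = (Z_in − Z_s)/(Z_in + Z_s) = (38.1 + j10.7)/(138 + j10.7), |Γ_s| = 0.286

|Γ| ≈ 0.286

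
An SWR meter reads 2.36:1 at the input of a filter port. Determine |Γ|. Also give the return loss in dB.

|Γ| ≈ 0.405; return loss ≈ 7.86 dB

|Γ| = (S − 1)/(S + 1) = (2.36 − 1)/(2.36 + 1) = 1.36/3.36
RL = −20·log₁₀|Γ| = −20·log₁₀(0.405)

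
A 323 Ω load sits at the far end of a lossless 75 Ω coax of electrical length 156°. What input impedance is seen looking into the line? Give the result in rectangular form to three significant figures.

Z_in ≈ 82.8 + j125 Ω

tan(βl) = tan(156°) = -0.445
Z_in = Z_0·(Z_L + jZ_0·tanβl)/(Z_0 + jZ_L·tanβl)
     = 75·(323 − j33.4)/(75 − j144)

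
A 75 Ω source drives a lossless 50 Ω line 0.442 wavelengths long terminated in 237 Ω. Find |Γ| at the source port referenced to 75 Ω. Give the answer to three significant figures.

|Γ| ≈ 0.573

βl = 2π × 0.442 = 159°
tan(βl) = -0.381
Z_in = Z_0·(Z_L + jZ_0·tanβl)/(Z_0 + jZ_L·tanβl) = 63.6 + j95.9 Ω
Γ_s = (Z_in − Z_s)/(Z_in + Z_s) = (-11.4 + j95.9)/(139 + j95.9), |Γ_s| = 0.573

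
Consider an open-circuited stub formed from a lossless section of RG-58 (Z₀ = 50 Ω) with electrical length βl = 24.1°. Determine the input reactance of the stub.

tan(βl) = 0.447
For an open-circuited stub, Z_in = −jZ_0·cot(βl) = −jZ_0/tan(βl)

X_in ≈ -112 Ω (capacitive)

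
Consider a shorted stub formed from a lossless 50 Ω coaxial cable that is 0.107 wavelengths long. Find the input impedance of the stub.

βl = 2π × 0.107 = 38.5°
tan(βl) = 0.796
For a shorted stub, Z_in = jZ_0·tan(βl)

Z_in ≈ +j39.8 Ω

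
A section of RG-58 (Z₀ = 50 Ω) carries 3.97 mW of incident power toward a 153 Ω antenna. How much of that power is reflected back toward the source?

P_reflected ≈ 1.02 mW

Γ = (153 − 50)/(153 + 50) = 0.507
|Γ|² = 0.257
P_refl = |Γ|²·P_inc = 1.02 mW, P_del = (1 − |Γ|²)·P_inc = 2.95 mW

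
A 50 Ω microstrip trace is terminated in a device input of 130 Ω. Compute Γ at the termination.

Γ = 0.444

Γ = (Z_L − Z_0)/(Z_L + Z_0) = (130 − 50)/(130 + 50) = 80/180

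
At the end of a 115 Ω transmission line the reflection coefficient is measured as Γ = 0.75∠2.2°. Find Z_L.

Z_L ≈ 791 + j104 Ω

Z_L = Z_0·(1 + Γ)/(1 − Γ) = 115·(1.75 + j0.0288)/(0.251 − j0.0288)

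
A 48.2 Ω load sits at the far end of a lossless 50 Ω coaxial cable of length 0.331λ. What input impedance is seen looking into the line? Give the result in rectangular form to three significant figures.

βl = 2π × 0.331 = 119°
tan(βl) = tan(119°) = -1.79
Z_in = Z_0·(Z_L + jZ_0·tanβl)/(Z_0 + jZ_L·tanβl)
     = 50·(48.2 − j89.6)/(50 − j86.4)

Z_in ≈ 50.9 − j1.59 Ω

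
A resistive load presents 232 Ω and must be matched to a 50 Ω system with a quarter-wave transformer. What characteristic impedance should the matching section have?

Z_qwt ≈ 108 Ω

Z_qwt = √(Z_0·R_L) = √(50 × 232) = √11600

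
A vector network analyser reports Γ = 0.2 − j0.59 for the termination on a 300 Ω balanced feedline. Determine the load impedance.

Z_L ≈ 186 − j358 Ω

Z_L = Z_0·(1 + Γ)/(1 − Γ) = 300·(1.2 − j0.59)/(0.8 + j0.59)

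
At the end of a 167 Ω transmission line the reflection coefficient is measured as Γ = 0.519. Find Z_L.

Z_L = Z_0·(1 + Γ)/(1 − Γ) = 167·(1.52)/(0.481)

Z_L ≈ 527 Ω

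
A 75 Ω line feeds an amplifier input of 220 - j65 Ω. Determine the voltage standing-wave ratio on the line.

Γ = (Z_L − Z_0)/(Z_L + Z_0) = (145 − j65)/(295 − j65)
|Γ| = 159/302 = 0.526
VSWR = (1 + |Γ|)/(1 − |Γ|) = 1.53/0.474

VSWR ≈ 3.22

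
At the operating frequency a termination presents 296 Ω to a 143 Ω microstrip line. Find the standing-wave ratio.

For a purely resistive load, VSWR = R_L/Z_0 or Z_0/R_L (whichever > 1) = 296/143

VSWR ≈ 2.07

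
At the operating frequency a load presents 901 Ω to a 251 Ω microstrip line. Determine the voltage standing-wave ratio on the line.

Γ = (901 − 251)/(901 + 251) = 0.564
VSWR = (1 + 0.564)/(1 − 0.564)

VSWR ≈ 3.59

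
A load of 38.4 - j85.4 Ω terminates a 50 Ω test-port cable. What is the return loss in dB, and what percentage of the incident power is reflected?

RL ≈ 3.08 dB; 49.2% of incident power reflected

Γ = (-11.6 − j85.4)/(88.4 − j85.4), |Γ| = 0.701
RL = −20·log₁₀(0.701) = 3.08 dB
P_refl/P_inc = |Γ|² = 0.492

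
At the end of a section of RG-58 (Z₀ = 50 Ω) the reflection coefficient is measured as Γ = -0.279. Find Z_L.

Z_L ≈ 28.2 Ω

Z_L = Z_0·(1 + Γ)/(1 − Γ) = 50·(0.721)/(1.28)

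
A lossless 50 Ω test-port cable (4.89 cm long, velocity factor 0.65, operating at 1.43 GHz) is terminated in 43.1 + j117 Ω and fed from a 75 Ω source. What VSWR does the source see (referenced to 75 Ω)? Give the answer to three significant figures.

VSWR ≈ 11.7

λ = v/f = 0.65·c / 1.43 GHz = 0.136 m
βl = 2π·l/λ = 2π × 0.359 = 129°
tan(βl) = -1.23
Z_in = Z_0·(Z_L + jZ_0·tanβl)/(Z_0 + jZ_L·tanβl) = 6.7 + j16.1 Ω
Γ_s = (Z_in − Z_s)/(Z_in + Z_s) = (-68.3 + j16.1)/(81.7 + j16.1), |Γ_s| = 0.843
VSWR = (1 + |Γ_s|)/(1 − |Γ_s|)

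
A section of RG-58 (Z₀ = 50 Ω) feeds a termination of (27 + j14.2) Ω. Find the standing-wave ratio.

Γ = (Z_L − Z_0)/(Z_L + Z_0) = (-23 + j14.2)/(77 + j14.2)
|Γ| = 27/78.3 = 0.345
VSWR = (1 + |Γ|)/(1 − |Γ|) = 1.35/0.655

VSWR ≈ 2.05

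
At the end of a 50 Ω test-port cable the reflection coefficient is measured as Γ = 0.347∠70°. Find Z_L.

Z_L = Z_0·(1 + Γ)/(1 − Γ) = 50·(1.12 + j0.326)/(0.881 − j0.326)

Z_L ≈ 49.8 + j36.9 Ω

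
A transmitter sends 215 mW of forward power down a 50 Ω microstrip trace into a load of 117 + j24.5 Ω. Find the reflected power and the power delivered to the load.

|Γ| = |(67 + j24.5)/(167 + j24.5)| = 0.423
|Γ|² = 0.179
P_refl = |Γ|²·P_inc = 38.4 mW, P_del = (1 − |Γ|²)·P_inc = 177 mW

P_reflected ≈ 38.4 mW; P_delivered ≈ 177 mW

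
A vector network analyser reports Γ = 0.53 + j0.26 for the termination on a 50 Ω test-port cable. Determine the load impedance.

Z_L = Z_0·(1 + Γ)/(1 − Γ) = 50·(1.53 + j0.26)/(0.47 − j0.26)

Z_L ≈ 113 + j90.1 Ω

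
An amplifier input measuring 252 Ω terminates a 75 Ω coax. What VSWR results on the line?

VSWR ≈ 3.36

Γ = (252 − 75)/(252 + 75) = 0.541
VSWR = (1 + 0.541)/(1 − 0.541)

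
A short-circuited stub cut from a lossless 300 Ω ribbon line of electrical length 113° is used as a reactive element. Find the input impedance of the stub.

Z_in ≈ −j707 Ω

tan(βl) = -2.36
For a short-circuited stub, Z_in = jZ_0·tan(βl)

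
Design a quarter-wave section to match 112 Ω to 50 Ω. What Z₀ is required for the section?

Z_qwt ≈ 74.8 Ω

Z_qwt = √(Z_0·R_L) = √(50 × 112) = √5600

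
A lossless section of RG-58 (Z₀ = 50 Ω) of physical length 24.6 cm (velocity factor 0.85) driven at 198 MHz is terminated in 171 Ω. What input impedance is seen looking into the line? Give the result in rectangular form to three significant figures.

λ = v/f = 0.85·c / 198 MHz = 1.29 m
βl = 2π·l/λ = 2π × 0.191 = 68.8°
tan(βl) = tan(68.8°) = 2.57
Z_in = Z_0·(Z_L + jZ_0·tanβl)/(Z_0 + jZ_L·tanβl)
     = 50·(171 + j129)/(50 + j440)

Z_in ≈ 16.6 − j17.5 Ω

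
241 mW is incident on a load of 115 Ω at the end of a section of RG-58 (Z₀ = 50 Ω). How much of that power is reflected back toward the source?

Γ = (115 − 50)/(115 + 50) = 0.394
|Γ|² = 0.155
P_refl = |Γ|²·P_inc = 37.4 mW, P_del = (1 − |Γ|²)·P_inc = 204 mW

P_reflected ≈ 37.4 mW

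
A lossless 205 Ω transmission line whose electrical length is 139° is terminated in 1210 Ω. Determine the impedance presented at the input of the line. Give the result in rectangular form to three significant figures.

Z_in ≈ 77.7 + j221 Ω

tan(βl) = tan(139°) = -0.869
Z_in = Z_0·(Z_L + jZ_0·tanβl)/(Z_0 + jZ_L·tanβl)
     = 205·(1210 − j178)/(205 − j1050)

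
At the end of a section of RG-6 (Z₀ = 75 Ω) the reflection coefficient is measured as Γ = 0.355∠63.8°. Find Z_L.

Z_L ≈ 80.7 + j58.8 Ω

Z_L = Z_0·(1 + Γ)/(1 − Γ) = 75·(1.16 + j0.319)/(0.843 − j0.319)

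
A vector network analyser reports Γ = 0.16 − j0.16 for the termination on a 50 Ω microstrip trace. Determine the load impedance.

Z_L = Z_0·(1 + Γ)/(1 − Γ) = 50·(1.16 − j0.16)/(0.84 + j0.16)

Z_L ≈ 64.9 − j21.9 Ω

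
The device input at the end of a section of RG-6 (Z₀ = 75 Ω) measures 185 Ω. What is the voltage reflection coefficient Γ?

Γ = (Z_L − Z_0)/(Z_L + Z_0) = (185 − 75)/(185 + 75) = 110/260

Γ = 0.423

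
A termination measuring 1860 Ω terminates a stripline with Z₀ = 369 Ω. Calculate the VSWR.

Γ = (1860 − 369)/(1860 + 369) = 0.669
VSWR = (1 + 0.669)/(1 − 0.669)

VSWR ≈ 5.04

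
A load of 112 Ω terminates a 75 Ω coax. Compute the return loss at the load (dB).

RL ≈ 14.1 dB

Γ = (112 − 75)/(112 + 75) = 0.198
RL = −20·log₁₀|Γ| = −20·log₁₀(0.198)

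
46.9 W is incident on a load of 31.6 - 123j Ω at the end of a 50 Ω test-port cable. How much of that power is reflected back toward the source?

P_reflected ≈ 33.3 W

|Γ| = |(-18.4 − j123)/(81.6 − j123)| = 0.843
|Γ|² = 0.71
P_refl = |Γ|²·P_inc = 33.3 W, P_del = (1 − |Γ|²)·P_inc = 13.6 W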